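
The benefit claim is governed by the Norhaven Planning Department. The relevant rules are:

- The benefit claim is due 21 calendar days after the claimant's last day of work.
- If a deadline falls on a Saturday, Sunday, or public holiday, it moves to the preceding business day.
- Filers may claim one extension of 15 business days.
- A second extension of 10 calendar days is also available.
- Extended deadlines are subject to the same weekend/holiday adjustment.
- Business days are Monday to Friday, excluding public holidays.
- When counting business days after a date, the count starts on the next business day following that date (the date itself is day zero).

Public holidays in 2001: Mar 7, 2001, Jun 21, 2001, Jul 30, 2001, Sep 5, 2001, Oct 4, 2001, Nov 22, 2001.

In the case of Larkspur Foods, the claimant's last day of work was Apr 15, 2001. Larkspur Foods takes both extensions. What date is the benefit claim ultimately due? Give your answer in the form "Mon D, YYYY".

Trigger date Apr 15, 2001 + 21 calendar days = May 6, 2001.
May 6, 2001 is a Sunday; the preceding business day is May 4, 2001 (Friday).
The 15-business-day extension runs from May 4, 2001 to May 25, 2001.
May 25, 2001 (Friday) is already a business day.
Applying the 10-calendar-day extension: May 25, 2001 + 10 days = Jun 4, 2001.
Jun 4, 2001 is a Monday and not a listed holiday, so it stands.
Final deadline: Jun 4, 2001.

Jun 4, 2001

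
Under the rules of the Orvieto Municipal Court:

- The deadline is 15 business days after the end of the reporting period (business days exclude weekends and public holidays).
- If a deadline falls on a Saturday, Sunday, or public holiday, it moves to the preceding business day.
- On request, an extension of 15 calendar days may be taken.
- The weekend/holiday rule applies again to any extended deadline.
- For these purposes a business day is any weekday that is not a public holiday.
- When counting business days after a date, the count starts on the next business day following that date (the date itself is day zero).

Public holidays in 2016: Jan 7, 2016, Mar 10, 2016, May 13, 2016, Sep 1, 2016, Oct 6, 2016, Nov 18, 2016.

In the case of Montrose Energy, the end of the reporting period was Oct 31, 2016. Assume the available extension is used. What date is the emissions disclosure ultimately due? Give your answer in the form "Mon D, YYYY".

Starting the day after Oct 31, 2016 and counting 15 business days lands on Nov 22, 2016.
Nov 22, 2016 falls on a Tuesday, which is a business day, so no adjustment is needed.
The 15-calendar-day extension moves the deadline from Nov 22, 2016 to Dec 7, 2016.
Since Dec 7, 2016 is a Wednesday and not a holiday, the date is unchanged.
So the filing is due Dec 7, 2016.

Dec 7, 2016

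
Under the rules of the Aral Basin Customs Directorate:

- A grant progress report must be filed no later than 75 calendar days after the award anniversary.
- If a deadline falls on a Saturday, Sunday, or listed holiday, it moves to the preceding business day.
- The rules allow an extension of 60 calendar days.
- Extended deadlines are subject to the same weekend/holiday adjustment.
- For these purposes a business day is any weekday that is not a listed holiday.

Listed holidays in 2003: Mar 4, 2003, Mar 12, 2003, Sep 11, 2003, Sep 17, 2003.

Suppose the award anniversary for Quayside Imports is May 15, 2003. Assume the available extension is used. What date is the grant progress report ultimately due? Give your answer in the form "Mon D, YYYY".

Sep 26, 2003

Trigger date May 15, 2003 + 75 calendar days = Jul 29, 2003.
Jul 29, 2003 falls on a Tuesday, which is a business day, so no adjustment is needed.
Add the 60 calendar-day extension to Jul 29, 2003: Sep 27, 2003.
Sep 27, 2003 is a Saturday; the preceding business day is Sep 26, 2003 (Friday).
So the filing is due Sep 26, 2003.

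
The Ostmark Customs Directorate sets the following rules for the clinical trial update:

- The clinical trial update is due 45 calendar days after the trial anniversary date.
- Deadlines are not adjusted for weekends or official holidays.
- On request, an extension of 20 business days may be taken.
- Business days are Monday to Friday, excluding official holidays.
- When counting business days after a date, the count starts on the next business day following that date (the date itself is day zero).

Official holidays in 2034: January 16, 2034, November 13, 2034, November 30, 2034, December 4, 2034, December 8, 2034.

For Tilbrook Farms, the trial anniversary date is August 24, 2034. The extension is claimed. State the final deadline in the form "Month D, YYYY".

November 3, 2034

45 calendar days after August 24, 2034 is October 8, 2034.
No adjustment is made for weekends or holidays, so October 8, 2034 stands.
Applying the 20-business-day extension: 20 business days after October 8, 2034 is November 3, 2034.
November 3, 2034 is a Friday; no weekend or holiday adjustment applies.
So the filing is due November 3, 2034.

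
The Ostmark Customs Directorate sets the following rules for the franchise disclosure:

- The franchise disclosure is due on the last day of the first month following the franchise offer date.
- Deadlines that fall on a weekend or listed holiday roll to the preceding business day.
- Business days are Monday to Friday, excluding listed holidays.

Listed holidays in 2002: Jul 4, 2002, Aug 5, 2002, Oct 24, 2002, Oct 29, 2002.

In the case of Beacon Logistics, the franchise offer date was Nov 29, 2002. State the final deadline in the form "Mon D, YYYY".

1 month after Nov 29, 2002 falls in December 2002; the last day of that month is Dec 31, 2002.
Dec 31, 2002 is a Tuesday and not a listed holiday, so it stands.
So the filing is due Dec 31, 2002.

Dec 31, 2002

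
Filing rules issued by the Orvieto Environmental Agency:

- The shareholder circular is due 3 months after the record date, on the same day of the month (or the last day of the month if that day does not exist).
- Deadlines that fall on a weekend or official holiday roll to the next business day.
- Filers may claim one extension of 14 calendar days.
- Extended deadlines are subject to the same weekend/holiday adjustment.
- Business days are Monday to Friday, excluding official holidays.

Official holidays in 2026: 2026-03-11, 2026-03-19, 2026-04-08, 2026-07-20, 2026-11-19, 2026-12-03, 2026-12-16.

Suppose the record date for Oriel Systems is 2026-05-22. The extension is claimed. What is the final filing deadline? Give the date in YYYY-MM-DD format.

2026-09-07

Moving 3 months forward from 2026-05-22 on the corresponding day gives 2026-08-22.
2026-08-22 falls on a Saturday. Rolling to the next business day gives 2026-08-24, a Monday.
Applying the 14-calendar-day extension: 2026-08-24 + 14 days = 2026-09-07.
2026-09-07 falls on a Monday, which is a business day, so no adjustment is needed.
Deadline: 2026-09-07.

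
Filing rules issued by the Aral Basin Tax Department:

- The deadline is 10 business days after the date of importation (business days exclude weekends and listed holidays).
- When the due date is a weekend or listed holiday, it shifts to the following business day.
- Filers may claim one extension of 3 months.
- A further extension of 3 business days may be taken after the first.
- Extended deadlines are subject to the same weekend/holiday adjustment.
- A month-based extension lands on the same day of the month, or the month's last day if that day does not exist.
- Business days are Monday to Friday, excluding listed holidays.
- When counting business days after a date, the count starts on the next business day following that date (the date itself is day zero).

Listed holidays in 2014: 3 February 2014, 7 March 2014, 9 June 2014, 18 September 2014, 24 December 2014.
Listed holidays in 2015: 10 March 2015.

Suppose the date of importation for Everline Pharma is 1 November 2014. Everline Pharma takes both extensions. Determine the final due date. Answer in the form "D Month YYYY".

10 business days after 1 November 2014, excluding weekends and holidays, is 14 November 2014.
Since 14 November 2014 is a Friday and not a holiday, the date is unchanged.
Applying the 3 months extension: 3 months after 14 November 2014 is 14 February 2015.
14 February 2015 falls on a Saturday. Rolling to the next business day gives 16 February 2015, a Monday.
The 3-business-day extension runs from 16 February 2015 to 19 February 2015.
19 February 2015 falls on a Thursday, which is a business day, so no adjustment is needed.
The final due date is 19 February 2015.

19 February 2015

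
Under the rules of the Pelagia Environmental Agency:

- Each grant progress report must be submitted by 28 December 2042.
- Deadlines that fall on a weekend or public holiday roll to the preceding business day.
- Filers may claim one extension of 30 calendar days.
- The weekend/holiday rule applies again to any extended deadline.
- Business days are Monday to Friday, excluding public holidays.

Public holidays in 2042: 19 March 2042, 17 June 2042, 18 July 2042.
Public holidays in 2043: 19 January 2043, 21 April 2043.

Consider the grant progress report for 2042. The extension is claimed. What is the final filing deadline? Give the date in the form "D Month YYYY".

The stated deadline is 28 December 2042.
28 December 2042 is a Sunday; the preceding business day is 26 December 2042 (Friday).
Add the 30 calendar-day extension to 26 December 2042: 25 January 2043.
25 January 2043 is a Sunday, so it moves to the preceding business day, 23 January 2043 (Friday).
The final due date is 23 January 2043.

23 January 2043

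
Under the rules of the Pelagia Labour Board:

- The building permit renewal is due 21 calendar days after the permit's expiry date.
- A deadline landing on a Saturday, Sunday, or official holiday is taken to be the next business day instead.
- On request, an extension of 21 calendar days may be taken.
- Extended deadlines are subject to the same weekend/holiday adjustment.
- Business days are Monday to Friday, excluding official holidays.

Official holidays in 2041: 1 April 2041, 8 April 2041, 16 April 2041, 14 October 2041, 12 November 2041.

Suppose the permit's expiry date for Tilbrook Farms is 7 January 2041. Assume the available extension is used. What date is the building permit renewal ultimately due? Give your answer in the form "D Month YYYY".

18 February 2041

21 calendar days after 7 January 2041 is 28 January 2041.
Since 28 January 2041 is a Monday and not a holiday, the date is unchanged.
Applying the 21-calendar-day extension: 28 January 2041 + 21 days = 18 February 2041.
18 February 2041 is a Monday and not a listed holiday, so it stands.
Deadline: 18 February 2041.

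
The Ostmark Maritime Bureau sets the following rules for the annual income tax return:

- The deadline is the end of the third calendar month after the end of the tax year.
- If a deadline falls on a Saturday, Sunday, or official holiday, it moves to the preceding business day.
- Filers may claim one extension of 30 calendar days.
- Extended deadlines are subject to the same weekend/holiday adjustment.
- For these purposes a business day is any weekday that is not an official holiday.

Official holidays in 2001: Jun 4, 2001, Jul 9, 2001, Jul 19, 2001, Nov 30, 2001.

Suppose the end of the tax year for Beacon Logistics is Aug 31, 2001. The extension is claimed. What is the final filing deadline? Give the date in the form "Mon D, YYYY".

Dec 28, 2001

The third month after Aug 31, 2001 is November 2001, whose last day is Nov 30, 2001.
Nov 30, 2001 is a listed holiday; the preceding business day is Nov 29, 2001 (Thursday).
The 30-calendar-day extension moves the deadline from Nov 29, 2001 to Dec 29, 2001.
Because Dec 29, 2001 is a Saturday, the deadline becomes Dec 28, 2001 (Friday).
The final due date is Dec 28, 2001.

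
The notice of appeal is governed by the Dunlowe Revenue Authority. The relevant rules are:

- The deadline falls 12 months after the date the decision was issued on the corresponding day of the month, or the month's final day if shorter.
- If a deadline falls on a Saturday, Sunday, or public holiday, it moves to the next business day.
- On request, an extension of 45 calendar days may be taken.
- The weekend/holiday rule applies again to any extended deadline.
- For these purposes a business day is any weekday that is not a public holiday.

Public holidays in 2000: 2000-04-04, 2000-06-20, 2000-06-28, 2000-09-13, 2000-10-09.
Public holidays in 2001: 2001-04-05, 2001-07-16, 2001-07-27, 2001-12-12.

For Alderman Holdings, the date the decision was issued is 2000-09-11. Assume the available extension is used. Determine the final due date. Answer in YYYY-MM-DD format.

2001-10-26

12 months after 2000-09-11, on the same day of the month, is 2001-09-11.
Since 2001-09-11 is a Tuesday and not a holiday, the date is unchanged.
With the 45-day extension, 2001-09-11 becomes 2001-10-26.
2001-10-26 falls on a Friday, which is a business day, so no adjustment is needed.
So the filing is due 2001-10-26.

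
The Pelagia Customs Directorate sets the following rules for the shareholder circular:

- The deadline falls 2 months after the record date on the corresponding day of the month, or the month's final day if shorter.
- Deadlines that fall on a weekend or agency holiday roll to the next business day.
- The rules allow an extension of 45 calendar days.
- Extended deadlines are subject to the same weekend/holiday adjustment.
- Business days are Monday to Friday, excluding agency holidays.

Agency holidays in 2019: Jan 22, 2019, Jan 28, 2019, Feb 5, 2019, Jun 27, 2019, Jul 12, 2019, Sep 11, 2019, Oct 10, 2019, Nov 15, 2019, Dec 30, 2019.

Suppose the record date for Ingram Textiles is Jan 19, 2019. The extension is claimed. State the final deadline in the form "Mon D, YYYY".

2 months after Jan 19, 2019, on the same day of the month, is Mar 19, 2019.
Since Mar 19, 2019 is a Tuesday and not a holiday, the date is unchanged.
Add the 45 calendar-day extension to Mar 19, 2019: May 3, 2019.
May 3, 2019 is a Friday and not a listed holiday, so it stands.
So the filing is due May 3, 2019.

May 3, 2019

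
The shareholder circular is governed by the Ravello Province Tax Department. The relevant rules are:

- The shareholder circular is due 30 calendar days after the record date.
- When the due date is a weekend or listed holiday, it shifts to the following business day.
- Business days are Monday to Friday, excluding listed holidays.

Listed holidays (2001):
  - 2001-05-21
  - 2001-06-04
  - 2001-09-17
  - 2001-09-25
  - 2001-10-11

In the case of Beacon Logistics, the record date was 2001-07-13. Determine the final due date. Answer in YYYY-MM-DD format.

2001-08-13

Trigger date 2001-07-13 + 30 calendar days = 2001-08-12.
2001-08-12 is a Sunday; the next business day is 2001-08-13 (Monday).
The final due date is 2001-08-13.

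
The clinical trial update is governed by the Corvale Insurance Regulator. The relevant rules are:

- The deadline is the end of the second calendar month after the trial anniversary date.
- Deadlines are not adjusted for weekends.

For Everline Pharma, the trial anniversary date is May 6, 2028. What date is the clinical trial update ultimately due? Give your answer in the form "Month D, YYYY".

July 31, 2028

The second month after May 6, 2028 is July 2028, whose last day is July 31, 2028.
July 31, 2028 is a Monday; no weekend or holiday adjustment applies.
So the filing is due July 31, 2028.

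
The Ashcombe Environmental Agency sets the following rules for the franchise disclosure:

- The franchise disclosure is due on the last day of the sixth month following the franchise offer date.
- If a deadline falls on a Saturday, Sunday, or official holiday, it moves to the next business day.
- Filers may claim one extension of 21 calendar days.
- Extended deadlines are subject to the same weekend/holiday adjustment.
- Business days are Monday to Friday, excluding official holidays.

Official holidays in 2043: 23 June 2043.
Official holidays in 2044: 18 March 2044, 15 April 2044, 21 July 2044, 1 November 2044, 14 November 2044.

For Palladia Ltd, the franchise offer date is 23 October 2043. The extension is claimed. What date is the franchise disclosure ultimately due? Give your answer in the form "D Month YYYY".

The sixth month after 23 October 2043 is April 2044, whose last day is 30 April 2044.
Because 30 April 2044 is a Saturday, the deadline becomes 2 May 2044 (Monday).
Add the 21 calendar-day extension to 2 May 2044: 23 May 2044.
23 May 2044 (Monday) is already a business day.
Final deadline: 23 May 2044.

23 May 2044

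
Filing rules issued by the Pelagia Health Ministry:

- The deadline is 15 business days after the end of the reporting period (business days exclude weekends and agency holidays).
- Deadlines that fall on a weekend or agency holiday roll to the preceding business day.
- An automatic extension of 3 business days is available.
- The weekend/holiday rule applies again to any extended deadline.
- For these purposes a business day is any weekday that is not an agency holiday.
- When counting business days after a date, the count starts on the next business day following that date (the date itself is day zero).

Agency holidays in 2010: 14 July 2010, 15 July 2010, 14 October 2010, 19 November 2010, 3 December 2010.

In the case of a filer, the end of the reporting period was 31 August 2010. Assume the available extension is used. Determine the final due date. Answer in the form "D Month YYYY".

Starting the day after 31 August 2010 and counting 15 business days lands on 21 September 2010.
21 September 2010 (Tuesday) is already a business day.
The 3-business-day extension runs from 21 September 2010 to 24 September 2010.
24 September 2010 falls on a Friday, which is a business day, so no adjustment is needed.
The final due date is 24 September 2010.

24 September 2010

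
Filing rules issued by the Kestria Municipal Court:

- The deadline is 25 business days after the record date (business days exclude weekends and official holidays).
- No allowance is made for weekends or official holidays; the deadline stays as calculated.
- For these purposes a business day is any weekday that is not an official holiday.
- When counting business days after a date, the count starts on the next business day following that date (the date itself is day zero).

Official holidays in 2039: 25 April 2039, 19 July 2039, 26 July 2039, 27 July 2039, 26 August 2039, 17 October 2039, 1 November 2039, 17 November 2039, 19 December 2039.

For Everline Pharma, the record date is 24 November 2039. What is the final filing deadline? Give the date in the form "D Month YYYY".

Counting 25 business days after 24 November 2039 (skipping weekends and listed holidays) reaches 30 December 2039.
No adjustment is made for weekends or holidays, so 30 December 2039 stands.
The final due date is 30 December 2039.

30 December 2039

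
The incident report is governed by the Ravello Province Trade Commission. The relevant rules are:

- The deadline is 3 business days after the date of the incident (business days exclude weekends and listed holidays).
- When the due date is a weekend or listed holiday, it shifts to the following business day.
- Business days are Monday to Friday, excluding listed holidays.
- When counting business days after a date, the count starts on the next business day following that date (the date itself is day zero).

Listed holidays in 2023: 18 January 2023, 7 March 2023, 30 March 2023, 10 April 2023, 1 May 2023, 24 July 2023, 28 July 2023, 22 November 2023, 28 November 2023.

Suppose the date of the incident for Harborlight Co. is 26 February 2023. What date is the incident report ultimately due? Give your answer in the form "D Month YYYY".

3 business days after 26 February 2023, excluding weekends and holidays, is 1 March 2023.
Since 1 March 2023 is a Wednesday and not a holiday, the date is unchanged.
The final due date is 1 March 2023.

1 March 2023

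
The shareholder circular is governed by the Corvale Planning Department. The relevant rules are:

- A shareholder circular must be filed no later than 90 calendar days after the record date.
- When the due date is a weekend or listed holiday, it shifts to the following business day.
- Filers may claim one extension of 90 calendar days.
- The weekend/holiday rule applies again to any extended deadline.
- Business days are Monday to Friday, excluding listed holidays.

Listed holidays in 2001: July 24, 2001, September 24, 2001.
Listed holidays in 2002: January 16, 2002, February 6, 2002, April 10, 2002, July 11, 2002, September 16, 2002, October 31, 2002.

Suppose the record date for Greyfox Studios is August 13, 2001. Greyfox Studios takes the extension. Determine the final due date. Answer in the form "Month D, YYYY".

Trigger date August 13, 2001 + 90 calendar days = November 11, 2001.
November 11, 2001 is a Sunday; the next business day is November 12, 2001 (Monday).
Applying the 90-calendar-day extension: November 12, 2001 + 90 days = February 10, 2002.
February 10, 2002 is a Sunday, so it moves to the next business day, February 11, 2002 (Monday).
The final due date is February 11, 2002.

February 11, 2002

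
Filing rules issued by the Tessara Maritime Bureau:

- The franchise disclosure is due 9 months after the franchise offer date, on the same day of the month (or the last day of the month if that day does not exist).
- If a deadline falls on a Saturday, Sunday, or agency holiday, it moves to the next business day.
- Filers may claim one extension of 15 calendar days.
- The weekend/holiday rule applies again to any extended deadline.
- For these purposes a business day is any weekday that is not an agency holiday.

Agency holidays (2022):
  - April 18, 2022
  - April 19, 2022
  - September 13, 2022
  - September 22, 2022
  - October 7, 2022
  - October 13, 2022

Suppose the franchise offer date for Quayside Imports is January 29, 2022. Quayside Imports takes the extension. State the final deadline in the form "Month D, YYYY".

November 15, 2022

9 months from January 29, 2022 is October 29, 2022.
October 29, 2022 falls on a Saturday. Rolling to the next business day gives October 31, 2022, a Monday.
With the 15-day extension, October 31, 2022 becomes November 15, 2022.
November 15, 2022 falls on a Tuesday, which is a business day, so no adjustment is needed.
The final due date is November 15, 2022.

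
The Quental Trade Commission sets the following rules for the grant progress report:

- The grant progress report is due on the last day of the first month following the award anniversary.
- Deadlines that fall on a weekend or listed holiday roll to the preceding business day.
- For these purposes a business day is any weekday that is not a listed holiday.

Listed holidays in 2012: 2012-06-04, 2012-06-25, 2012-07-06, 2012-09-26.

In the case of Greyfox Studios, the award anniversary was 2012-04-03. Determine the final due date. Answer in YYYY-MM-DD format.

1 month after 2012-04-03 falls in May 2012; the last day of that month is 2012-05-31.
2012-05-31 (Thursday) is already a business day.
So the filing is due 2012-05-31.

2012-05-31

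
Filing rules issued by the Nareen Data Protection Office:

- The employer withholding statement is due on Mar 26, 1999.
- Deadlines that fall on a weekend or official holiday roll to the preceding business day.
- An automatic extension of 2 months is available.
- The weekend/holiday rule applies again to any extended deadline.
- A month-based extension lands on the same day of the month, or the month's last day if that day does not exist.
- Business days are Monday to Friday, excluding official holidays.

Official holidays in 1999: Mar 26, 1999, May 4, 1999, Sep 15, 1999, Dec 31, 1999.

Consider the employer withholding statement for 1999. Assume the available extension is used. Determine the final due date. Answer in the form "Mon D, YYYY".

May 25, 1999

The statutory due date is Mar 26, 1999.
Mar 26, 1999 is a listed holiday; the preceding business day is Mar 25, 1999 (Thursday).
Add 2 months to Mar 25, 1999: May 25, 1999.
Since May 25, 1999 is a Tuesday and not a holiday, the date is unchanged.
Deadline: May 25, 1999.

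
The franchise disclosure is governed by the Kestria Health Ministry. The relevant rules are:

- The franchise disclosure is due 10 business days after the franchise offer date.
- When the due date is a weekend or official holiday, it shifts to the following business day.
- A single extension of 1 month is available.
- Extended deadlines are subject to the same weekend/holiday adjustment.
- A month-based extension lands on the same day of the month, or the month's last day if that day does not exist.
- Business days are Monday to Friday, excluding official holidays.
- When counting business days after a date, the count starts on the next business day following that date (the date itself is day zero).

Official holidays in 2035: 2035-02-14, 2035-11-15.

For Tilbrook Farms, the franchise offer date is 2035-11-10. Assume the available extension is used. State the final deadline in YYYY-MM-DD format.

Counting 10 business days after 2035-11-10 (skipping weekends and listed holidays) reaches 2035-11-26.
2035-11-26 falls on a Monday, which is a business day, so no adjustment is needed.
Applying the 1 month extension: 1 month after 2035-11-26 is 2035-12-26.
2035-12-26 falls on a Wednesday, which is a business day, so no adjustment is needed.
The final due date is 2035-12-26.

2035-12-26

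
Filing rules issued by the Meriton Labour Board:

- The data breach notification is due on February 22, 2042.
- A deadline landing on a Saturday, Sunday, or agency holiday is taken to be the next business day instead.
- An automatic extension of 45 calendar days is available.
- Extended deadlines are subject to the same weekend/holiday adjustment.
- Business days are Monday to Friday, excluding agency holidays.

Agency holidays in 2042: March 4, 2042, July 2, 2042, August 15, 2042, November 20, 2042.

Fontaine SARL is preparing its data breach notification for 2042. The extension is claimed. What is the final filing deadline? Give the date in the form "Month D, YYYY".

Start from the fixed due date, February 22, 2042.
February 22, 2042 is a Saturday, so it moves to the next business day, February 24, 2042 (Monday).
The 45-calendar-day extension moves the deadline from February 24, 2042 to April 10, 2042.
April 10, 2042 is a Thursday and not a listed holiday, so it stands.
The final due date is April 10, 2042.

April 10, 2042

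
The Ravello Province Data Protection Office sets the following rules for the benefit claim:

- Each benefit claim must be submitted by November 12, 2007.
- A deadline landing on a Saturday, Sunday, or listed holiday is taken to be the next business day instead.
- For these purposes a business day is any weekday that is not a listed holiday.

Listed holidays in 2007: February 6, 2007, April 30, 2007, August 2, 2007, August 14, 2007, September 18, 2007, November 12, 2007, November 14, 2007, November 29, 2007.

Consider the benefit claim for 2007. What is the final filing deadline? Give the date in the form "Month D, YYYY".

The stated deadline is November 12, 2007.
Because November 12, 2007 is a listed holiday, the deadline becomes November 13, 2007 (Tuesday).
So the filing is due November 13, 2007.

November 13, 2007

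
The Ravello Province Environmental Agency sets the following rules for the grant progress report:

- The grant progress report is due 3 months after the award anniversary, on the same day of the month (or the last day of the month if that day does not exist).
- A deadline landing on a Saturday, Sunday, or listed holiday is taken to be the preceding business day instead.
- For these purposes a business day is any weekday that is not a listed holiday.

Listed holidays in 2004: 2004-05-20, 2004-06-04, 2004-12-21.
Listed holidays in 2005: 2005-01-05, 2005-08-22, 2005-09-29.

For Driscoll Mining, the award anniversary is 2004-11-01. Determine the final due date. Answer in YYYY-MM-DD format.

2005-02-01

3 months from 2004-11-01 is 2005-02-01.
2005-02-01 falls on a Tuesday, which is a business day, so no adjustment is needed.
So the filing is due 2005-02-01.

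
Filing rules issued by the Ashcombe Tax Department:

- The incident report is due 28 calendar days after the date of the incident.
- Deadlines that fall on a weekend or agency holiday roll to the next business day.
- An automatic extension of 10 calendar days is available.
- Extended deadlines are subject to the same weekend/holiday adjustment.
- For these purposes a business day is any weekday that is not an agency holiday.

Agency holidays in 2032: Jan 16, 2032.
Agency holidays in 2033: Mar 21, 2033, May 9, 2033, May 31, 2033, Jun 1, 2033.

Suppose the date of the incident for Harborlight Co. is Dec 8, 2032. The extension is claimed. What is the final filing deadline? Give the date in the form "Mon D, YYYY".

Jan 17, 2033

From Dec 8, 2032, 28 calendar days later is Jan 5, 2033.
Jan 5, 2033 is a Wednesday and not a listed holiday, so it stands.
Add the 10 calendar-day extension to Jan 5, 2033: Jan 15, 2033.
Jan 15, 2033 falls on a Saturday. Rolling to the next business day gives Jan 17, 2033, a Monday.
So the filing is due Jan 17, 2033.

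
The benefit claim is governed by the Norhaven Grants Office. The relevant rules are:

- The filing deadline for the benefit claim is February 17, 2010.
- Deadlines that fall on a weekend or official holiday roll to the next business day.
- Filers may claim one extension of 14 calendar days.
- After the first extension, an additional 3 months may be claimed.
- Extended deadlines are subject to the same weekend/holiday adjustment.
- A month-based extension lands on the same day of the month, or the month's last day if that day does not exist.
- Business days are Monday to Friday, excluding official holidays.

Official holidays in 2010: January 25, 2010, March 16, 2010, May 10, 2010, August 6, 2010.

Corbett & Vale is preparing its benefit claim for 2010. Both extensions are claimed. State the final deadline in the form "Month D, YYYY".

June 3, 2010

Start from the fixed due date, February 17, 2010.
February 17, 2010 (Wednesday) is already a business day.
The 14-calendar-day extension moves the deadline from February 17, 2010 to March 3, 2010.
March 3, 2010 is a Wednesday and not a listed holiday, so it stands.
The 3 months extension carries March 3, 2010 to June 3, 2010.
Since June 3, 2010 is a Thursday and not a holiday, the date is unchanged.
Final deadline: June 3, 2010.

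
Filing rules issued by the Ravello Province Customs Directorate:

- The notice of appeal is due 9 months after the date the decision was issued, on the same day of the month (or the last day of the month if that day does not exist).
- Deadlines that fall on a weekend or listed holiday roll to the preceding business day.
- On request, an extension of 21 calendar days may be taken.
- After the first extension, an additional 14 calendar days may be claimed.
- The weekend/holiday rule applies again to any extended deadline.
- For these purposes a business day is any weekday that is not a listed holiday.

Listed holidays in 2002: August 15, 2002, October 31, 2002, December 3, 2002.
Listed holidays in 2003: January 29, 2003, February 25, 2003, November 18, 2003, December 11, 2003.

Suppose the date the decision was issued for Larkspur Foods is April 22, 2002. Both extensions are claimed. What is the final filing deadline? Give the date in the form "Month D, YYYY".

February 26, 2003

9 months after April 22, 2002, on the same day of the month, is January 22, 2003.
January 22, 2003 is a Wednesday and not a listed holiday, so it stands.
The 21-calendar-day extension moves the deadline from January 22, 2003 to February 12, 2003.
Since February 12, 2003 is a Wednesday and not a holiday, the date is unchanged.
With the 14-day extension, February 12, 2003 becomes February 26, 2003.
Since February 26, 2003 is a Wednesday and not a holiday, the date is unchanged.
The final due date is February 26, 2003.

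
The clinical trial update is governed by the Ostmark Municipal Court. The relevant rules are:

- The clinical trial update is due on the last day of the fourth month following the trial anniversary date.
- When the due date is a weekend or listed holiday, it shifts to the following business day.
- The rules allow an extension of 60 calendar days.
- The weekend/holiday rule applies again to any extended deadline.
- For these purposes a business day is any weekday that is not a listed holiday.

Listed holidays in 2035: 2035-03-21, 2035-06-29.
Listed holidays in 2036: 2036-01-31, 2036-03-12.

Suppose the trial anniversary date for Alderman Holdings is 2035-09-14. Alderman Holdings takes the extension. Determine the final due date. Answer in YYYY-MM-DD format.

4 months after 2035-09-14 falls in January 2036; the last day of that month is 2036-01-31.
Because 2036-01-31 is a listed holiday, the deadline becomes 2036-02-01 (Friday).
Add the 60 calendar-day extension to 2036-02-01: 2036-04-01.
2036-04-01 is a Tuesday and not a listed holiday, so it stands.
Deadline: 2036-04-01.

2036-04-01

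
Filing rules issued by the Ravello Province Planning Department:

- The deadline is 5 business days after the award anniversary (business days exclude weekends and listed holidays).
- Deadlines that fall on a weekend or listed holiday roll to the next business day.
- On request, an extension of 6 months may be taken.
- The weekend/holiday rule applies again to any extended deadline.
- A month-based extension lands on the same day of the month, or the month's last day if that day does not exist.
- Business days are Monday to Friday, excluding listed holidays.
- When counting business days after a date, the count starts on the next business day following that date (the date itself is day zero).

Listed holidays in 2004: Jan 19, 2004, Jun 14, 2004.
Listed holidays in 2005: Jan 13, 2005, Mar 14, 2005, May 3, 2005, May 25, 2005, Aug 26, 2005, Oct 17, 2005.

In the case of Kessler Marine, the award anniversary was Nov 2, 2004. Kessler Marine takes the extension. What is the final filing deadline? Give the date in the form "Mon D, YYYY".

Starting the day after Nov 2, 2004 and counting 5 business days lands on Nov 9, 2004.
Nov 9, 2004 (Tuesday) is already a business day.
Applying the 6 months extension: 6 months after Nov 9, 2004 is May 9, 2005.
May 9, 2005 is a Monday and not a listed holiday, so it stands.
Final deadline: May 9, 2005.

May 9, 2005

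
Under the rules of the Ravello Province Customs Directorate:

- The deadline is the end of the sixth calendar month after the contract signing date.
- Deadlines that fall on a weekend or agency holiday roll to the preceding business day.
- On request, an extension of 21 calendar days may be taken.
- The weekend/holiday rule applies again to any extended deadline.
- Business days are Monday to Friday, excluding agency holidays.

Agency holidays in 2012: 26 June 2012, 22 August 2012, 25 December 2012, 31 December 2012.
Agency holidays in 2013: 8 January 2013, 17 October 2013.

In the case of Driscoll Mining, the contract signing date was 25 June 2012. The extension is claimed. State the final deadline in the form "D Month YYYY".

6 months after 25 June 2012 is December 2012; that month ends on 31 December 2012.
Because 31 December 2012 is a listed holiday, the deadline becomes 28 December 2012 (Friday).
Applying the 21-calendar-day extension: 28 December 2012 + 21 days = 18 January 2013.
18 January 2013 falls on a Friday, which is a business day, so no adjustment is needed.
Final deadline: 18 January 2013.

18 January 2013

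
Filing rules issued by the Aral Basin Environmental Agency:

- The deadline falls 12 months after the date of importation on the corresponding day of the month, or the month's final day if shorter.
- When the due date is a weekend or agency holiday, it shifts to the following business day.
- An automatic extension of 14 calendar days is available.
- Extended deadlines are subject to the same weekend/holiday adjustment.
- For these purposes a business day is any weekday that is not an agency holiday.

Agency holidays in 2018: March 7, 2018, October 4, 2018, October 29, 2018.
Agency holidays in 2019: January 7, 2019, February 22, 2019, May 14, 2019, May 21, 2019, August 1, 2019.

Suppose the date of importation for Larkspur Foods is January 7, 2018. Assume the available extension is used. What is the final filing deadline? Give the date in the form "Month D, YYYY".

12 months from January 7, 2018 is January 7, 2019.
January 7, 2019 falls on a listed holiday. Rolling to the next business day gives January 8, 2019, a Tuesday.
The 14-calendar-day extension moves the deadline from January 8, 2019 to January 22, 2019.
January 22, 2019 is a Tuesday and not a listed holiday, so it stands.
The final due date is January 22, 2019.

January 22, 2019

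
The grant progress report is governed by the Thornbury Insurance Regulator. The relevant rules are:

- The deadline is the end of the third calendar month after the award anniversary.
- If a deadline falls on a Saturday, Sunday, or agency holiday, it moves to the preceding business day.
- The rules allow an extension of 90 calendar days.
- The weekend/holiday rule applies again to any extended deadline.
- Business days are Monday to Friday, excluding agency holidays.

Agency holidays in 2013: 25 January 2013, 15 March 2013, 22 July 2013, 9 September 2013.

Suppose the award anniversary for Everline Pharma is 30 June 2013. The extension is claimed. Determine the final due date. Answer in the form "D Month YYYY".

27 December 2013

3 months after 30 June 2013 is September 2013; that month ends on 30 September 2013.
Since 30 September 2013 is a Monday and not a holiday, the date is unchanged.
The 90-calendar-day extension moves the deadline from 30 September 2013 to 29 December 2013.
29 December 2013 is a Sunday, so it moves to the preceding business day, 27 December 2013 (Friday).
Final deadline: 27 December 2013.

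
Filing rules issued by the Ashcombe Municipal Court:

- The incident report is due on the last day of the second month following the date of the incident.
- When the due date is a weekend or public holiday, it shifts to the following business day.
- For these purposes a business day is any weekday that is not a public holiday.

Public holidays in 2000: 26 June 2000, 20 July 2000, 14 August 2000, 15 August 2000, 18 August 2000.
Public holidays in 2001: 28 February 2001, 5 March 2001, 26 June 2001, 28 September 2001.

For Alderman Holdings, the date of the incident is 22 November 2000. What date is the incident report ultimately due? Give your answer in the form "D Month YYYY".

2 months after 22 November 2000 falls in January 2001; the last day of that month is 31 January 2001.
31 January 2001 falls on a Wednesday, which is a business day, so no adjustment is needed.
Final deadline: 31 January 2001.

31 January 2001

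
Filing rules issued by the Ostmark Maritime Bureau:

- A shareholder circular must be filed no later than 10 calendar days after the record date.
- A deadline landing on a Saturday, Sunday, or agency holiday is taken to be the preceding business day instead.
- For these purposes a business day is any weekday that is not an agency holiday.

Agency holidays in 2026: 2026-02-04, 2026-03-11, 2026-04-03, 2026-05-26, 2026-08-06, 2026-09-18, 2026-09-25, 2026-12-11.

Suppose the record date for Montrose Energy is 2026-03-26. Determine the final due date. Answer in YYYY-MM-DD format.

From 2026-03-26, 10 calendar days later is 2026-04-05.
2026-04-05 is a Sunday, so it moves to the preceding business day, 2026-04-02 (Thursday).
So the filing is due 2026-04-02.

2026-04-02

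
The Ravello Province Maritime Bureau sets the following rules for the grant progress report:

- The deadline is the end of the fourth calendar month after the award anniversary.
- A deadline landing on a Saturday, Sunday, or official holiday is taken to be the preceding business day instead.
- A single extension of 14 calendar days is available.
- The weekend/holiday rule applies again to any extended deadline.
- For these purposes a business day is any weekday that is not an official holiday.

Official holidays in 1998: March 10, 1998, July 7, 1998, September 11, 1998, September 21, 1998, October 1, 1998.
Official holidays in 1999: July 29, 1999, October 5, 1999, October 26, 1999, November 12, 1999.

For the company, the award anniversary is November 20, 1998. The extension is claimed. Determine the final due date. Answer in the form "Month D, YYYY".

April 14, 1999

The fourth month after November 20, 1998 is March 1999, whose last day is March 31, 1999.
March 31, 1999 (Wednesday) is already a business day.
Add the 14 calendar-day extension to March 31, 1999: April 14, 1999.
April 14, 1999 (Wednesday) is already a business day.
Deadline: April 14, 1999.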